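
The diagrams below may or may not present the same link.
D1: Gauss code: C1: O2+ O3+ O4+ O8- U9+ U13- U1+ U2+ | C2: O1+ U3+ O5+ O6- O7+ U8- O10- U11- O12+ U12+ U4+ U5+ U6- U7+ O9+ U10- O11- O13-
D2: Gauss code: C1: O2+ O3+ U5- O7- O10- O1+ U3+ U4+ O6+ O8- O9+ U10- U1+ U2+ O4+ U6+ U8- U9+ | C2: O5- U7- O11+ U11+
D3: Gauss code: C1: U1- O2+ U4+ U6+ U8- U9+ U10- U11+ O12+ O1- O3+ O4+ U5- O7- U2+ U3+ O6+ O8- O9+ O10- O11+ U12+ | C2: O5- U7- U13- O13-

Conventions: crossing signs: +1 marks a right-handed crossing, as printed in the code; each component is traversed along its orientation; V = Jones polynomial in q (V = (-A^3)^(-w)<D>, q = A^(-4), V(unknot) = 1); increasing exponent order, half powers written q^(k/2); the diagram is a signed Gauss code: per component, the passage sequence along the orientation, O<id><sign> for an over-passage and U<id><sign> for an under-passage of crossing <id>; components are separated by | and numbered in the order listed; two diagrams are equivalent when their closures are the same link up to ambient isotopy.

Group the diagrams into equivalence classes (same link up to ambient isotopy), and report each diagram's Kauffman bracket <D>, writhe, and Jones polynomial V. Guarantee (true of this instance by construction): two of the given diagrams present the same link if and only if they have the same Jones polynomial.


grouping into links: {D1} | {D2, D3}
V(D1) = -q^(1/2) - q^(5/2)  (w +3, c 13, <D> = A^-1 + A^7)
V(D2) = -q^(-3/2) - 2q^(1/2) + q^(3/2) - q^(5/2) + q^(7/2)  (w +3, c 11, <D> = -A^-5 + A^-1 - A^3 + 2A^7 + A^15)
D3 (bracket -A^-11 + A^-7 - A^-3 + 2A + A^9; 13 crossings at w = +1): V = -q^(-3/2) - 2q^(1/2) + q^(3/2) - q^(5/2) + q^(7/2)
why: V(q) takes 2 values over 3 diagrams, fixing the grouping


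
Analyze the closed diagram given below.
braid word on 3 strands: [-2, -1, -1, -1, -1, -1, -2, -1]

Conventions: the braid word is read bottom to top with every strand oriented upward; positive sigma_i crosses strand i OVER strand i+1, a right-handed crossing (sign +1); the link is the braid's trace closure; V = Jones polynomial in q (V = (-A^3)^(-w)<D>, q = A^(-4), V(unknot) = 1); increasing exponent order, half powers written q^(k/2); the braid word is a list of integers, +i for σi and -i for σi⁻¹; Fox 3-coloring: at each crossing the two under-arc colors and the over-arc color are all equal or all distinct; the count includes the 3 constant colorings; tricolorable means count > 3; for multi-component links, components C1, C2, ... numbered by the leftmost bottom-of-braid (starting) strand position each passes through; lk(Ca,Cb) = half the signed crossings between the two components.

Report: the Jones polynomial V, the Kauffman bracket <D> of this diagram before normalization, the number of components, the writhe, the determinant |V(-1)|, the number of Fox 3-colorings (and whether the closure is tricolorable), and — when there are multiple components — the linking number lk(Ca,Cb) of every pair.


V = -q^-10 + q^-9 - q^-8 + q^-7 - q^-6 + q^-5 + q^-3
<D> = A^-12 + A^-4 - 1 + A^4 - A^8 + A^12 - A^16 (w = -8)
1 component over 8 crossings, w = -8
3 Fox colorings among 3^8, |V(-1)| = 7: not tricolorable
why: w = -8 (over 8 crossings) is diagram-only; (-A^3)^(8) removes it from V


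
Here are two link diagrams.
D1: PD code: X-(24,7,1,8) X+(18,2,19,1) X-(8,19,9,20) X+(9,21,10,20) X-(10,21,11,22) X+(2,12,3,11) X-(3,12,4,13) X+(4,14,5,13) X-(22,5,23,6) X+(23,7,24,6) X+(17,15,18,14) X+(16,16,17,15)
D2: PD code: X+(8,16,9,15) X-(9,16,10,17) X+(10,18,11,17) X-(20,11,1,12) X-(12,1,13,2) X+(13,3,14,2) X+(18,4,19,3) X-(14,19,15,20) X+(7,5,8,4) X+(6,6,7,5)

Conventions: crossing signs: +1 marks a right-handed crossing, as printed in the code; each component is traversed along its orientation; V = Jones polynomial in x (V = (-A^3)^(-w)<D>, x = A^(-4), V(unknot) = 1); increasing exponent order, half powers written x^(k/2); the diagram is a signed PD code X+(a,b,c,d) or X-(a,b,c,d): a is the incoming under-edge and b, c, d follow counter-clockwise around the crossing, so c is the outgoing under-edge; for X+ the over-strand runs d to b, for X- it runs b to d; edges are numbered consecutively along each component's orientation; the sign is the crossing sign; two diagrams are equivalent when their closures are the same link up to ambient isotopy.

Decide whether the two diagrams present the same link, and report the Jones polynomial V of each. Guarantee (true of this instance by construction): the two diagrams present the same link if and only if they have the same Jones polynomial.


same link: yes
V(D1) = x^-2 - x^-1 + 1 - x + x^2  [12 crossings, <D> = A^-2 - A^2 + A^6 - A^10 + A^14, w = +2]
V(D2) = x^-2 - x^-1 + 1 - x + x^2  [10 crossings, <D> = A^-2 - A^2 + A^6 - A^10 + A^14, w = +2]
insight: Reidemeister moves carry D1 (12 crossings) to D2 (10)


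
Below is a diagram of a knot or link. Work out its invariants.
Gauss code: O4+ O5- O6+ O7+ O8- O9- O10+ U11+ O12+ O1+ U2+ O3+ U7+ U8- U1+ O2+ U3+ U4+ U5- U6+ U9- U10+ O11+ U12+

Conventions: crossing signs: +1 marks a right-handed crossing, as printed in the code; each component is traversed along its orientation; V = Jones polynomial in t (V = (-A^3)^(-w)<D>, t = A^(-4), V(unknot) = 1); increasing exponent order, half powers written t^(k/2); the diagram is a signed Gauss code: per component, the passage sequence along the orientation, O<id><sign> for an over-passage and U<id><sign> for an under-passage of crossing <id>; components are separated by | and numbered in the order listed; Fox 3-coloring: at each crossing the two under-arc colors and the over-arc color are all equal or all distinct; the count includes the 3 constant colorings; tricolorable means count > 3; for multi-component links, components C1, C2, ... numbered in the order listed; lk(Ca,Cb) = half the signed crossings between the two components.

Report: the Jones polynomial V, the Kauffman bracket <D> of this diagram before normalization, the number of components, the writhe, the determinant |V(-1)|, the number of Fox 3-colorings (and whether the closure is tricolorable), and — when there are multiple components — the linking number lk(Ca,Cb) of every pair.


V(t) = t^2 + 2t^4 - 2t^5 + t^6 - 2t^7 + t^8
bracket: A^-14 - 2A^-10 + A^-6 - 2A^-2 + 2A^2 + A^10, w = +6
1 component, writhe +6, over 12 crossings
det 9, colorings 27 of 3^12 — tricolorable
observation: V spans 6 powers of t: at least 6 crossings in any diagram


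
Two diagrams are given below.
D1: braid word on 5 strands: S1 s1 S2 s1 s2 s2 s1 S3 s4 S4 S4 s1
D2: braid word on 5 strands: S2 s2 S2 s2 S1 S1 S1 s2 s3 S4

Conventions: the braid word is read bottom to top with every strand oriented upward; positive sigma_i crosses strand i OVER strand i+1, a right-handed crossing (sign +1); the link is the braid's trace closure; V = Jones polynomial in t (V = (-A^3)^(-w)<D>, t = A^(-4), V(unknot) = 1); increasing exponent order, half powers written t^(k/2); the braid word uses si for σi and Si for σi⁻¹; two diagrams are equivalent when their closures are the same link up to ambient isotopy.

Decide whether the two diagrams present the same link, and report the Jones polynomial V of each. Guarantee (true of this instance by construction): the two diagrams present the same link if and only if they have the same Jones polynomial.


same link: no
V(D1) = t - t^2 + 2t^3 - t^4 + t^5 - t^6  [12 crossings, <D> = -A^-18 + A^-14 - A^-10 + 2A^-6 - A^-2 + A^2, w = +2]
V(D2) = -t^-4 + t^-3 + t^-1  (w -2, c 10, <D> = A^-2 + A^6 - A^10)
note: comparing 2 Jones polynomials yields 2 groups


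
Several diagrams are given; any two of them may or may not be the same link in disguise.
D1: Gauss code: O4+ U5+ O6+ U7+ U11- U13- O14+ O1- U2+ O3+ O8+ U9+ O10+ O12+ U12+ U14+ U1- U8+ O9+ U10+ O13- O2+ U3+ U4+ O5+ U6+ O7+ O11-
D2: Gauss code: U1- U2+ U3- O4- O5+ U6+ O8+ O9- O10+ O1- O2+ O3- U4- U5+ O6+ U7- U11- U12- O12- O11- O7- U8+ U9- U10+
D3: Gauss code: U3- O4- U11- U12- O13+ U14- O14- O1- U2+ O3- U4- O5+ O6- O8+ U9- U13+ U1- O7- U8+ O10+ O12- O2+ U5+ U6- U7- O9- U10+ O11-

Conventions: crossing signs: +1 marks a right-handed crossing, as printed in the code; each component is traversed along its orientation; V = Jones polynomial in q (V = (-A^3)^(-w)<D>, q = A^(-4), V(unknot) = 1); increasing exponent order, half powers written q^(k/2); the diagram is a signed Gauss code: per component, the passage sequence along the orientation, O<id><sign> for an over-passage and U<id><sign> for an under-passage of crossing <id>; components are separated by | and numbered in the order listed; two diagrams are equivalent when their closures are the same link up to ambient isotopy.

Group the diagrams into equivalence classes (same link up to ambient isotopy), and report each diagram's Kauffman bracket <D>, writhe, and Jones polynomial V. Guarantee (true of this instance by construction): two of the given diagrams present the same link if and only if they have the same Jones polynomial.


classes: {D1} | {D2} | {D3}
V(D1) = q^2 + 2q^4 - 2q^5 + q^6 - 2q^7 + q^8  [14 crossings, <D> = A^-8 - 2A^-4 + 1 - 2A^4 + 2A^8 + A^16, w = +8]
V(D2) = 1  (w -2, c 12, <D> = A^-6)
D3 (bracket A^-16 - A^-12 + 2A^-8 - 3A^-4 + 3 - 2A^4 + 2A^8 - A^12; 14 crossings at w = -4): V = -q^-6 + 2q^-5 - 2q^-4 + 3q^-3 - 3q^-2 + 2q^-1 - 1 + q
note: V(q) takes 3 values over 3 diagrams, fixing the grouping


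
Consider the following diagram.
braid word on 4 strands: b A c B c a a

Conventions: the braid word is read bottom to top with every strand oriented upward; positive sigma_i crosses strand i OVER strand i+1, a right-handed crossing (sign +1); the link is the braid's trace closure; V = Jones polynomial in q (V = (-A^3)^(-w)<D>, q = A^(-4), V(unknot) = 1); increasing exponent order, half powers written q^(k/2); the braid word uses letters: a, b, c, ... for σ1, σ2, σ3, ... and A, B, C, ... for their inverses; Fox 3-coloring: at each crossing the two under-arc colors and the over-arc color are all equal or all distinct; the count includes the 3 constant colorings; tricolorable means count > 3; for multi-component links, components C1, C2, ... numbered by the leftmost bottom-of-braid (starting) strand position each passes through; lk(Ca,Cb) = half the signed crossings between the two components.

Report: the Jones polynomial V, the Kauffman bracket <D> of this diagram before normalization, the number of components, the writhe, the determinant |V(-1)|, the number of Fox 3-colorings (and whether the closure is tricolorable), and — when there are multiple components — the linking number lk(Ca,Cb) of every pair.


V = q + q^3 - q^4
<D> = A^-7 - A^-3 - A^5 (w = +3)
1 component over 7 crossings, w = +3
9 Fox colorings among 3^7, |V(-1)| = 3: tricolorable
why: w = +3 (over 7 crossings) is diagram-only; (-A^3)^(-3) removes it from V


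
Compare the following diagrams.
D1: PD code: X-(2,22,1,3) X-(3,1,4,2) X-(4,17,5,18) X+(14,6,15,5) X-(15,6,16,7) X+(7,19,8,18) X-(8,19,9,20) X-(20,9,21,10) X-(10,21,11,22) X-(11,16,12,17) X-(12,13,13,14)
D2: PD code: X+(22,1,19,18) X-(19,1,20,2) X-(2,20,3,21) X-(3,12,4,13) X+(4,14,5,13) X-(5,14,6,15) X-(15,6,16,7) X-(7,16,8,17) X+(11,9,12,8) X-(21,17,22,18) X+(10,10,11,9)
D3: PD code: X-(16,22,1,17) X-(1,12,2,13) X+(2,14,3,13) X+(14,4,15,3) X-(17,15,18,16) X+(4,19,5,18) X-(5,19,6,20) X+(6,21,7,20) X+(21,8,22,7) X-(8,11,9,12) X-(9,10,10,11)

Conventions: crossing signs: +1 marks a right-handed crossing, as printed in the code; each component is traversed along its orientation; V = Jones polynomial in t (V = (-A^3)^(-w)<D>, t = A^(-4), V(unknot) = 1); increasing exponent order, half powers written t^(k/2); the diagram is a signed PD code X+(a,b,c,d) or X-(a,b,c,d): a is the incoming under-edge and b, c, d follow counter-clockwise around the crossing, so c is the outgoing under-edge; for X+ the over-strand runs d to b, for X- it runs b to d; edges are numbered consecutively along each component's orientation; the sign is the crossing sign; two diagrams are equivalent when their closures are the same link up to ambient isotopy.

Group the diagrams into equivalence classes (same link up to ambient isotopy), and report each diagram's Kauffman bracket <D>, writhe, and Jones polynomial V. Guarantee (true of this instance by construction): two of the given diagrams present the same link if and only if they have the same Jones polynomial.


grouping into links: {D1, D2} | {D3}
V(D1) = t^(-13/2) - t^(-11/2) + t^(-9/2) - 2t^(-7/2) - t^(-3/2)  (w -7, c 11, <D> = A^-15 + 2A^-7 - A^-3 + A - A^5)
V(D2) = t^(-13/2) - t^(-11/2) + t^(-9/2) - 2t^(-7/2) - t^(-3/2)  [11 crossings, <D> = A^-3 + 2A^5 - A^9 + A^13 - A^17, w = -3]
D3 (bracket -A^-17 + 2A^-13 - A^-9 + 2A^-5 - A^-1 + A^3; 11 crossings at w = -1): V = -t^(-3/2) + t^(-1/2) - 2t^(1/2) + t^(3/2) - 2t^(5/2) + t^(7/2)
why: 2 classes among 3 diagrams; unequal V(t) rules out equality


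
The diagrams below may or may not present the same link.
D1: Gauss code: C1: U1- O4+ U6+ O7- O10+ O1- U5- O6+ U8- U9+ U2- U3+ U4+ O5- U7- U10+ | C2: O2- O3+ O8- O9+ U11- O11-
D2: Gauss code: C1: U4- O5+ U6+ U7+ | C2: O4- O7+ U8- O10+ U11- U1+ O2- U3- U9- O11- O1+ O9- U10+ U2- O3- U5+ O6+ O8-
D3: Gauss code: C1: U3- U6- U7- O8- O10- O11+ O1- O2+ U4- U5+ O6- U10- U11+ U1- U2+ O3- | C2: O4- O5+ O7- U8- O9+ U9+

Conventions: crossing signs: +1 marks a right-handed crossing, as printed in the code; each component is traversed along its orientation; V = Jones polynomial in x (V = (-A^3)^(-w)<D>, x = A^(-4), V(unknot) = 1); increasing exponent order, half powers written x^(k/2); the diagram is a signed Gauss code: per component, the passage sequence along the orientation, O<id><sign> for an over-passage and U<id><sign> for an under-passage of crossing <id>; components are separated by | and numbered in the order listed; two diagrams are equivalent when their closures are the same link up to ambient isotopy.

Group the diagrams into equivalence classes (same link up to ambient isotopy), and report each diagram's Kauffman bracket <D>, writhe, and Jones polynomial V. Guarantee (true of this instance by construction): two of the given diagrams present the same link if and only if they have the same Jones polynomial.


grouping into links: {D1} | {D2} | {D3}
V(D1) = -x^(-5/2) - x^(5/2)  (w -1, c 11, <D> = A^-13 + A^7)
D2 (bracket A^-13 + A^-5; 11 crossings at w = -1): V = -x^(1/2) - x^(5/2)
D3 (bracket A^-7 + A; 11 crossings at w = -3): V = -x^(-5/2) - x^(-1/2)
why: comparing 3 Jones polynomials yields 3 groups


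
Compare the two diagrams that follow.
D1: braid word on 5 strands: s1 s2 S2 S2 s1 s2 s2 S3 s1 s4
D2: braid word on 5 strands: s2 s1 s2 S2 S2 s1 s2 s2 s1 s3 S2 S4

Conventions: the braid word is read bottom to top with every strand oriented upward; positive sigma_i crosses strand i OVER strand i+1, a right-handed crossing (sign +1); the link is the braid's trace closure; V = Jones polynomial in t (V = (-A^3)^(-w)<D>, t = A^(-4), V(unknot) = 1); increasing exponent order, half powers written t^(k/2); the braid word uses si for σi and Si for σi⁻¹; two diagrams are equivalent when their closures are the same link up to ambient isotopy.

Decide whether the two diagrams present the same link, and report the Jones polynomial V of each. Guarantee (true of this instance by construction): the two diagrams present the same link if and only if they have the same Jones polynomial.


same link: yes
V(D1) = t - t^2 + 2t^3 - t^4 + t^5 - t^6  [10 crossings, <D> = -A^-12 + A^-8 - A^-4 + 2 - A^4 + A^8, w = +4]
V(D2) = t - t^2 + 2t^3 - t^4 + t^5 - t^6  (w +4, c 12, <D> = -A^-12 + A^-8 - A^-4 + 2 - A^4 + A^8)
note: one V(t) for all 2 diagrams — one class (guaranteed)


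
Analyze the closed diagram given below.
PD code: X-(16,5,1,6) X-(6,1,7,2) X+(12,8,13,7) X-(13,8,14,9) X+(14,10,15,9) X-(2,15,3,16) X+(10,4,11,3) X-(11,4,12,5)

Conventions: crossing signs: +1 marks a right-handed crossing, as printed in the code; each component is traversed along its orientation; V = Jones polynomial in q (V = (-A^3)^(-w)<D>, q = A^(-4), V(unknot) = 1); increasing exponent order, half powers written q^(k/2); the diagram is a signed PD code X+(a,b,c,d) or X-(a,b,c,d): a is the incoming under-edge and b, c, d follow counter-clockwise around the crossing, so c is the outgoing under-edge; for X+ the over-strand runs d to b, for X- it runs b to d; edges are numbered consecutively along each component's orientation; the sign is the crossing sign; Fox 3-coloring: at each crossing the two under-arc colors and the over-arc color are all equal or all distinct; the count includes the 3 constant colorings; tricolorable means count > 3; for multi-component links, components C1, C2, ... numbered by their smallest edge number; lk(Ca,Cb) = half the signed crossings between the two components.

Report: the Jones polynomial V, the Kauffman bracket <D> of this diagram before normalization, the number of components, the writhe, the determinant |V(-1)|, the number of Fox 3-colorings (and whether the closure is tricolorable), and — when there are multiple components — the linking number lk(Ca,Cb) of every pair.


Jones polynomial: V(q) = -q^-4 + q^-3 + q^-1
<D> = A^-2 + A^6 - A^10; writhe -2
components 1, writhe -2 (8 crossings)
3-colorings: 9 of 3^8, det 3 — tricolorable
note: |V(-1)| = 3: so tricolorable, since 3 divides 3


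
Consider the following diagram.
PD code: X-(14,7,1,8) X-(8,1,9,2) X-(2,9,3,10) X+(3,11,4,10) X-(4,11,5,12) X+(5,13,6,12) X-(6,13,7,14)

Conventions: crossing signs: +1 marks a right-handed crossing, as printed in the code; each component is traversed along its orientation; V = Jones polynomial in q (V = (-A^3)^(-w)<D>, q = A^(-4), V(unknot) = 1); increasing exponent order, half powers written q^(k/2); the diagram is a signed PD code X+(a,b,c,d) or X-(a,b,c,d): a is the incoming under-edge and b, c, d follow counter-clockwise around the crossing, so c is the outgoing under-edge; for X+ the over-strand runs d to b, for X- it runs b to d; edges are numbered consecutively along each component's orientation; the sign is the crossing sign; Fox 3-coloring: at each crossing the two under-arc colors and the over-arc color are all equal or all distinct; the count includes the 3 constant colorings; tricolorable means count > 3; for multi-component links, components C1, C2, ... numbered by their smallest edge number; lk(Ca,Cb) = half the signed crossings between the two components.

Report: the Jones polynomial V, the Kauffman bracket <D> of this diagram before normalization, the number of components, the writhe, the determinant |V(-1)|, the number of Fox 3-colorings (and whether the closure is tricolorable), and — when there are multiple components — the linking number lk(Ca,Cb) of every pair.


V(q) = -q^-4 + q^-3 + q^-1
bracket: -A^-5 - A^3 + A^7, w = -3
1 component, writhe -3, over 7 crossings
det 3, colorings 9 of 3^7 — tricolorable
observation: w = -3 shifts under R1 moves; the (-A^3)^(3) factor cancels that in V


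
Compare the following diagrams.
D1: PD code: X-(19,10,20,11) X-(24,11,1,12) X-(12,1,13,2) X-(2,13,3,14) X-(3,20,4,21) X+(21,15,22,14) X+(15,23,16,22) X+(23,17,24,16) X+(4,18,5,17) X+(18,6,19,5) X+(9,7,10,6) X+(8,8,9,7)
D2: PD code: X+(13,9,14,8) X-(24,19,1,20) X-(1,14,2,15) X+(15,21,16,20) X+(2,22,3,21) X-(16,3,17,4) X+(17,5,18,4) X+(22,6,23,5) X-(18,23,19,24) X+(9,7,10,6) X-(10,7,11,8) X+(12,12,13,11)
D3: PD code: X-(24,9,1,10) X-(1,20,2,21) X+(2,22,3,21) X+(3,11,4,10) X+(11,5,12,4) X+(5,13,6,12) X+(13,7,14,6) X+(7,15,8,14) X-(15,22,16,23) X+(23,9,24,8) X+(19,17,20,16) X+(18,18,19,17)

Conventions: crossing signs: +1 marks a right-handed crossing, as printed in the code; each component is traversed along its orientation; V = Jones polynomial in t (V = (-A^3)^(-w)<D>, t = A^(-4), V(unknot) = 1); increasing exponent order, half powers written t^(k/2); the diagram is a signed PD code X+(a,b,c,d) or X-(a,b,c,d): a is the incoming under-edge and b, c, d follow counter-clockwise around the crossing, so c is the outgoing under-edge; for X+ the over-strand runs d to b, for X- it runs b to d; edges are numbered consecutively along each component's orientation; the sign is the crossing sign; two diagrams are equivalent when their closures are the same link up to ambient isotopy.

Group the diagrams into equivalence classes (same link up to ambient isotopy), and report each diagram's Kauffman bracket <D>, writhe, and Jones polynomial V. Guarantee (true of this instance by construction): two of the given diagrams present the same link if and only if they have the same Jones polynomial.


equivalence classes: {D1} | {D2} | {D3}
D1 (bracket -A^-6 + A^-2 - A^2 + 3A^6 - A^10 + A^14 - A^18; 12 crossings at w = +2): V = -t^-3 + t^-2 - t^-1 + 3 - t + t^2 - t^3
V(D2) = t^-2 - t^-1 + 1 - t + t^2  [12 crossings, <D> = A^-2 - A^2 + A^6 - A^10 + A^14, w = +2]
V(D3) = t^2 + t^4 - t^5 + t^6 - t^7  (w +6, c 12, <D> = -A^-10 + A^-6 - A^-2 + A^2 + A^10)
observation: 3 values of V(t) split the 3 diagrams


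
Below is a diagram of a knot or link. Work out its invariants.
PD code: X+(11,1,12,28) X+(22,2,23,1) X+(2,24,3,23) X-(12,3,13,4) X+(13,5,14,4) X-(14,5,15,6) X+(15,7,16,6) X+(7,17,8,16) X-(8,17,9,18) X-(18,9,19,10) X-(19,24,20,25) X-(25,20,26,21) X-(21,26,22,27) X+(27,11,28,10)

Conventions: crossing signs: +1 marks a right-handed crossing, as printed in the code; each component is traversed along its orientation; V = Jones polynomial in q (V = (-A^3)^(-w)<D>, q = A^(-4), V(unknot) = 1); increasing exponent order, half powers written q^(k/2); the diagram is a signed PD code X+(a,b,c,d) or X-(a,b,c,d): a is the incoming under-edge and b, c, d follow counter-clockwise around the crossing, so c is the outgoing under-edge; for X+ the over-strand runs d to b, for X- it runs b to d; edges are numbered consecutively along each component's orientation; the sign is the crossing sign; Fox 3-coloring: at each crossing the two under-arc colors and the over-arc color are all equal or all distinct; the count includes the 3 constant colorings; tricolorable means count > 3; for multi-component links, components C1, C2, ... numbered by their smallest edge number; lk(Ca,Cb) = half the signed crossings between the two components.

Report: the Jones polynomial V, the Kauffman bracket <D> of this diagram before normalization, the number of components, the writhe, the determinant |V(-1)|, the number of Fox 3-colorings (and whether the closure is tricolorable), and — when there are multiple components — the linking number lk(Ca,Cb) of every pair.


Jones polynomial: V(q) = -q^-3 + 2q^-2 - 2q^-1 + 3 - 2q + 2q^2 - q^3
<D> = -A^-12 + 2A^-8 - 2A^-4 + 3 - 2A^4 + 2A^8 - A^12; writhe 0
components 1, writhe 0 (14 crossings)
3-colorings: 3 of 3^14, det 13 — not tricolorable
note: |V(-1)| = 13: so not tricolorable, since 3 does not divide 13


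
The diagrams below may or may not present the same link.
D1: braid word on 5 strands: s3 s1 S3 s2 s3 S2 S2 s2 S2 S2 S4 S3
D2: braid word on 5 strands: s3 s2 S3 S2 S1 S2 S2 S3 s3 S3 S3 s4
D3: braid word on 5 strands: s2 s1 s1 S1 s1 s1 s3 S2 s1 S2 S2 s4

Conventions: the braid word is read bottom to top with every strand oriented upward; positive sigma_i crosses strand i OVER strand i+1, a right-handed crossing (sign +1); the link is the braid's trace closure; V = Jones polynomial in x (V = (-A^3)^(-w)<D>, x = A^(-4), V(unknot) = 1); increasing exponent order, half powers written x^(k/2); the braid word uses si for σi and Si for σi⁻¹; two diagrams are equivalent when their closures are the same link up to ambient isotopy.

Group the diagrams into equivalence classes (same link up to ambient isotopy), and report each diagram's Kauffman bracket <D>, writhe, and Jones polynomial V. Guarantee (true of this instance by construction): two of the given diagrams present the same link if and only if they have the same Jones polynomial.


equivalence classes: {D1} | {D2} | {D3}
D1 (bracket A^-2 + A^6 - A^10; 12 crossings at w = -2): V = -x^-4 + x^-3 + x^-1
D2 (bracket A^-8 - A^-4 + 2 - A^4 + A^8 - A^12; 12 crossings at w = -4): V = -x^-6 + x^-5 - x^-4 + 2x^-3 - x^-2 + x^-1
V(D3) = x^-1 - 1 + 2x - 2x^2 + 2x^3 - 2x^4 + x^5  (w +4, c 12, <D> = A^-8 - 2A^-4 + 2 - 2A^4 + 2A^8 - A^12 + A^16)
observation: 3 classes among 3 diagrams; unequal V(x) rules out equality


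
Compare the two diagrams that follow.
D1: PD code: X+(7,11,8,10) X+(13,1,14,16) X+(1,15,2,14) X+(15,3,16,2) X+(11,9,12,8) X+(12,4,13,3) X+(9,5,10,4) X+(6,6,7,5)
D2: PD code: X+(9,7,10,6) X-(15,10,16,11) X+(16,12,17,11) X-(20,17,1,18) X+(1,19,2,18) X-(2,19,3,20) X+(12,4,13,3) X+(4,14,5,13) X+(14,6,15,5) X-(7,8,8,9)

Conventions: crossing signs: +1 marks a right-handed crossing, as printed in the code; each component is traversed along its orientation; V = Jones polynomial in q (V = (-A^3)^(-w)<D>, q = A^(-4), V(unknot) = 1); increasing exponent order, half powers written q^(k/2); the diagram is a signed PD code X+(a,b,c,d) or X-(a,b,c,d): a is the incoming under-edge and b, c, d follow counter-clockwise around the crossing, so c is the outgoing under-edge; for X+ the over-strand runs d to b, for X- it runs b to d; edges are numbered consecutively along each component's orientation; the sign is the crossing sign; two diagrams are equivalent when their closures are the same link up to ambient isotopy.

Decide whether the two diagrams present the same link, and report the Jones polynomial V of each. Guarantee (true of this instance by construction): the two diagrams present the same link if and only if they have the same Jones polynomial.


equivalent: no
D1 (bracket A^-8 - 2A^-4 + 1 - 2A^4 + 2A^8 + A^16; 8 crossings at w = +8): V = q^2 + 2q^4 - 2q^5 + q^6 - 2q^7 + q^8
D2 (bracket -A^-10 + A^-6 + A^2; 10 crossings at w = +2): V = q + q^3 - q^4
key observation: comparing 2 Jones polynomials yields 2 groups


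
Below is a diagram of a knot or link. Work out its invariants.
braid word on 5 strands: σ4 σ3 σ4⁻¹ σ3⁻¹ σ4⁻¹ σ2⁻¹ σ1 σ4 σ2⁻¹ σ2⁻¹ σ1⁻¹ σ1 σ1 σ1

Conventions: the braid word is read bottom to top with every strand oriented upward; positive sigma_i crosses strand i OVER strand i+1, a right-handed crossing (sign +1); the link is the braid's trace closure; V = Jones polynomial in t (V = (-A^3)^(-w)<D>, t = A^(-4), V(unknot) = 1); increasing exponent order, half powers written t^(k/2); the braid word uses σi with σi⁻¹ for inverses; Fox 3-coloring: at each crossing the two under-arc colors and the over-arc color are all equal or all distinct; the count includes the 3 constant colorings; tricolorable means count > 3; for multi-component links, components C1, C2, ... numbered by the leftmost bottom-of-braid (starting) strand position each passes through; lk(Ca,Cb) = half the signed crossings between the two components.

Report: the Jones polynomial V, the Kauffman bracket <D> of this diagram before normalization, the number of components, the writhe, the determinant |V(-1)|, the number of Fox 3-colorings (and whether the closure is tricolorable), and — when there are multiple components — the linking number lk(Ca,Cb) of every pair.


V(t) = -t^-3 + 2t^-2 - 2t^-1 + 3 - 2t + 2t^2 - t^3
bracket: -A^-12 + 2A^-8 - 2A^-4 + 3 - 2A^4 + 2A^8 - A^12, w = 0
1 component, writhe 0, over 14 crossings
det 13, colorings 3 of 3^14 — not tricolorable
observation: palindromic: swapping t for 1/t fixes V


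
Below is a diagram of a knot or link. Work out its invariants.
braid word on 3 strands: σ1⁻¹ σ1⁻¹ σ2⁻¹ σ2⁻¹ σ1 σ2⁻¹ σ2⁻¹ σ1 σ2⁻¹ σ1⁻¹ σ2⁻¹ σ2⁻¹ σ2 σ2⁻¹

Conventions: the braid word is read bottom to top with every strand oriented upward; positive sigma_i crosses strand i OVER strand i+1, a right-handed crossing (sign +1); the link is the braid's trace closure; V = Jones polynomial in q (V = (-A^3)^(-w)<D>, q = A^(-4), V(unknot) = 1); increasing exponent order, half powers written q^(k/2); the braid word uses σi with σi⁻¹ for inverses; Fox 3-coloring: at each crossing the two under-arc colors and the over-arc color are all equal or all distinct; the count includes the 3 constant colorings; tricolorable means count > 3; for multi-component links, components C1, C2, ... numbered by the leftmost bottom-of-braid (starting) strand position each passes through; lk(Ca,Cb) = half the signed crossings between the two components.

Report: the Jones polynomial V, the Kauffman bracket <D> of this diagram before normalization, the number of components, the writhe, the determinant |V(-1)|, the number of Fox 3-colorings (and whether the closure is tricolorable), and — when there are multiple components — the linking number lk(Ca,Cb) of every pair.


Jones polynomial: V(q) = q^-11 - 2q^-10 + 2q^-9 - 3q^-8 + 2q^-7 - 2q^-6 + 2q^-5 + q^-3
<D> = A^-12 + 2A^-4 - 2 + 2A^4 - 3A^8 + 2A^12 - 2A^16 + A^20; writhe -8
components 1, writhe -8 (14 crossings)
3-colorings: 9 of 3^14, det 15 — tricolorable
note: |V(-1)| = 15: so tricolorable, since 3 divides 15


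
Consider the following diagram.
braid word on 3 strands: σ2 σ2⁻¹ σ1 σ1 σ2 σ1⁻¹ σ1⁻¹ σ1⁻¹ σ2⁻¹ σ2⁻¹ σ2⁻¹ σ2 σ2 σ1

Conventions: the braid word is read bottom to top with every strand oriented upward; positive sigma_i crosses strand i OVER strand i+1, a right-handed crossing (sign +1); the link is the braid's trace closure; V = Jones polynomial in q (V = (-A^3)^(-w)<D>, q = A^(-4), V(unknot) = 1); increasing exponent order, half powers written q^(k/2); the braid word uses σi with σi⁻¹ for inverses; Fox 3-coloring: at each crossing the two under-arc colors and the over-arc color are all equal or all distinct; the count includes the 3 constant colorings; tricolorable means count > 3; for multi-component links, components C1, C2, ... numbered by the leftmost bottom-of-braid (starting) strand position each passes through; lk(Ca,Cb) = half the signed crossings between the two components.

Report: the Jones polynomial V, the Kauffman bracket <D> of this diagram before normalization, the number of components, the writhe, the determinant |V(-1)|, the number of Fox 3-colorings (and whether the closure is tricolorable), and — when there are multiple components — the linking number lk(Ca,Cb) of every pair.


V(q) = -q^-3 + q^-2 - q^-1 + 3 - q + q^2 - q^3
bracket: -A^-12 + A^-8 - A^-4 + 3 - A^4 + A^8 - A^12, w = 0
1 component, writhe 0, over 14 crossings
det 9, colorings 27 of 3^14 — tricolorable
observation: |V(-1)| = 9: so tricolorable, since 3 divides 9


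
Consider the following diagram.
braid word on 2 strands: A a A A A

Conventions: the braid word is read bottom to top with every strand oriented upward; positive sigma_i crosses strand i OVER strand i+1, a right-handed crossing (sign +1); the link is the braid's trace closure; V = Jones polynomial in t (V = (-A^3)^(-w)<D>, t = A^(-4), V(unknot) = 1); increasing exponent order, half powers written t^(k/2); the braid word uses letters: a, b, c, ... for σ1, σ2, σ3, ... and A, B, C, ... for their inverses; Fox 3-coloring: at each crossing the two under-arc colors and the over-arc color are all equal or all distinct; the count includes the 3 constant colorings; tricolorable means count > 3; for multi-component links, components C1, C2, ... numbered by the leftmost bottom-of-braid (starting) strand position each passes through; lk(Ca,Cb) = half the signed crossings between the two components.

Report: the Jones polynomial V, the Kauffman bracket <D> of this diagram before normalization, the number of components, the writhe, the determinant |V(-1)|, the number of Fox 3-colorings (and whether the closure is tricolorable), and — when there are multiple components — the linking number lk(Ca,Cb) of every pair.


V(t) = -t^-4 + t^-3 + t^-1
bracket: -A^-5 - A^3 + A^7, w = -3
1 component, writhe -3, over 5 crossings
det 3, colorings 9 of 3^5 — tricolorable
observation: inverse pairs cancel, leaving σ1⁻¹ σ1⁻¹ σ1⁻¹


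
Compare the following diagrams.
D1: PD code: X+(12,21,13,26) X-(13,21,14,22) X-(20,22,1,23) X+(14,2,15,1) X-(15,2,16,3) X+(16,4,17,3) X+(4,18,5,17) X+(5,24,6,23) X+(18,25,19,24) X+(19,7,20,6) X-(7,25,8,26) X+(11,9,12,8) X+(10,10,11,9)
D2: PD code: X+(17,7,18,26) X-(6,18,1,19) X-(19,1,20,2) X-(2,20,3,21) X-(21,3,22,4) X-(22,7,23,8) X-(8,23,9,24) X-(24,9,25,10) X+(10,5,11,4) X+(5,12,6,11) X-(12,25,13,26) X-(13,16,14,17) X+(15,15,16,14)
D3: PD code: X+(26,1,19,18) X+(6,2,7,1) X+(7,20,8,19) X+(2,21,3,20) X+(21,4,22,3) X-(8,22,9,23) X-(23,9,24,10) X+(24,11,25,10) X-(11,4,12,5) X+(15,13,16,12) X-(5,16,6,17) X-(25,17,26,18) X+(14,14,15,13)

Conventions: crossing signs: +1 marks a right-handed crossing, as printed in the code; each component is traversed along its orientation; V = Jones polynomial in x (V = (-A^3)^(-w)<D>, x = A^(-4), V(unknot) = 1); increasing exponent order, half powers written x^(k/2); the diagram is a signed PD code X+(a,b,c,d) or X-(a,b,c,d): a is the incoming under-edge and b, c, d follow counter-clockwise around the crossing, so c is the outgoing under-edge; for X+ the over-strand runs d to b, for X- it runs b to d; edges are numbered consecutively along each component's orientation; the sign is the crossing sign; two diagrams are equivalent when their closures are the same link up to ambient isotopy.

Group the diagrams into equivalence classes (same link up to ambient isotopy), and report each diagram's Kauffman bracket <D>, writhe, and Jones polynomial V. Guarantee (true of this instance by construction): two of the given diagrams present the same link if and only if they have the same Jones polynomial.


classes: {D1} | {D2} | {D3}
V(D1) = -x^(1/2) - x^(3/2) - x^(5/2) + x^(9/2)  [13 crossings, <D> = -A^-3 + A^5 + A^9 + A^13, w = +5]
V(D2) = x^(-13/2) - x^(-11/2) + x^(-9/2) - 2x^(-7/2) - x^(-3/2)  [13 crossings, <D> = A^-9 + 2A^-1 - A^3 + A^7 - A^11, w = -5]
V(D3) = -x^(1/2) - x^(5/2)  (w +3, c 13, <D> = A^-1 + A^7)
insight: 3 classes among 3 diagrams; unequal V(x) rules out equality


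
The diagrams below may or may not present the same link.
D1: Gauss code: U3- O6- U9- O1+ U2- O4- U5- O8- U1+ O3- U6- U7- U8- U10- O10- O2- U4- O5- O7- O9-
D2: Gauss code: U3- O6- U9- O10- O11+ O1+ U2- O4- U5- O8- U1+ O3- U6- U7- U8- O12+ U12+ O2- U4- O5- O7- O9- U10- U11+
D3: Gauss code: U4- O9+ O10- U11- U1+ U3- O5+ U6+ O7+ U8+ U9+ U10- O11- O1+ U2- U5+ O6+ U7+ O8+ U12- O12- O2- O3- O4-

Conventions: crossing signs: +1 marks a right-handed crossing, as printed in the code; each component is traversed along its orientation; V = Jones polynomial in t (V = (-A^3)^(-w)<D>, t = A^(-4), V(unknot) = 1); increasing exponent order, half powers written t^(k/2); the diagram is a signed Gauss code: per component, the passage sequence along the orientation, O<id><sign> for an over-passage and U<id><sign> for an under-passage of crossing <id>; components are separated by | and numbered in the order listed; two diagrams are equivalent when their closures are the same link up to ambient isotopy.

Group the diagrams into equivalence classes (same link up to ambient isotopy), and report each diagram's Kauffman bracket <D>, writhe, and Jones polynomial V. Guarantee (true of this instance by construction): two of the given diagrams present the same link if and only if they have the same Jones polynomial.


grouping into links: {D1, D2} | {D3}
V(D1) = -t^-9 + 2t^-8 - 3t^-7 + 3t^-6 - 3t^-5 + 3t^-4 - t^-3 + t^-2  (w -8, c 10, <D> = A^-16 - A^-12 + 3A^-8 - 3A^-4 + 3 - 3A^4 + 2A^8 - A^12)
D2 (bracket A^-10 - A^-6 + 3A^-2 - 3A^2 + 3A^6 - 3A^10 + 2A^14 - A^18; 12 crossings at w = -6): V = -t^-9 + 2t^-8 - 3t^-7 + 3t^-6 - 3t^-5 + 3t^-4 - t^-3 + t^-2
V(D3) = t + t^3 - t^4  (w 0, c 12, <D> = -A^-16 + A^-12 + A^-4)
key observation: 2 classes among 3 diagrams; unequal V(t) rules out equality


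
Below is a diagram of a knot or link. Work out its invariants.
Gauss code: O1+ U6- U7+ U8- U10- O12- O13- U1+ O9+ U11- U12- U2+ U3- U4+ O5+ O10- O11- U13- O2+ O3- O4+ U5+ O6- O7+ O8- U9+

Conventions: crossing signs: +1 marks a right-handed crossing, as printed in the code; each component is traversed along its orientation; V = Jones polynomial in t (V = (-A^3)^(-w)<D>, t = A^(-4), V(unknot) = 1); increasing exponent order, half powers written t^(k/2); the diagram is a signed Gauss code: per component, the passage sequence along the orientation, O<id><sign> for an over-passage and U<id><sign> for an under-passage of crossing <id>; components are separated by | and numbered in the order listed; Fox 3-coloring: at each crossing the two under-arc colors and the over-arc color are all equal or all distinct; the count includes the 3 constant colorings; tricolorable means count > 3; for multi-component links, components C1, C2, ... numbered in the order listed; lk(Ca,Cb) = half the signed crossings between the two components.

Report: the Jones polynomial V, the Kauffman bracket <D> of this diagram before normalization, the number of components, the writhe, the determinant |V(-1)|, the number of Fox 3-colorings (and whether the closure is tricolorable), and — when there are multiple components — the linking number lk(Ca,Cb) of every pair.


V = t^-4 - t^-3 + t^-2 - 2t^-1 + 2 - t + t^2
<D> = -A^-11 + A^-7 - 2A^-3 + 2A - A^5 + A^9 - A^13 (w = -1)
1 component over 13 crossings, w = -1
9 Fox colorings among 3^13, |V(-1)| = 9: tricolorable
why: the span of V is 6, forcing >= 6 crossings in any diagram


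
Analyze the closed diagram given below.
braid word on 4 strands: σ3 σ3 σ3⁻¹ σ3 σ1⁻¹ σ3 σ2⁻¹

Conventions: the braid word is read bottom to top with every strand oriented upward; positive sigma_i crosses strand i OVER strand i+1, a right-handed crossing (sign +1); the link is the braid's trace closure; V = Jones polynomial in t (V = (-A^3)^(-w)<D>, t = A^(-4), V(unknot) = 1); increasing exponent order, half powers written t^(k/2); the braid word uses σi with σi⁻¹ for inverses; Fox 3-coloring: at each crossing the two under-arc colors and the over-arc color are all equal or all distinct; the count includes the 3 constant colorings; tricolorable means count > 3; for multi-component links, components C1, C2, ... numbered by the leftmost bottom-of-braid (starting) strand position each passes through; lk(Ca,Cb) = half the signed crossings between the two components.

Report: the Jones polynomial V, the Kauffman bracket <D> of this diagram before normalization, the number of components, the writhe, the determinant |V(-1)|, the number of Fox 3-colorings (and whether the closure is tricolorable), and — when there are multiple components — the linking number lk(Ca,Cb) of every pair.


V(t) = t + t^3 - t^4
bracket: A^-13 - A^-9 - A^-1, w = +1
1 component, writhe +1, over 7 crossings
det 3, colorings 9 of 3^7 — tricolorable
observation: V spans 3 powers of t: at least 3 crossings in any diagram


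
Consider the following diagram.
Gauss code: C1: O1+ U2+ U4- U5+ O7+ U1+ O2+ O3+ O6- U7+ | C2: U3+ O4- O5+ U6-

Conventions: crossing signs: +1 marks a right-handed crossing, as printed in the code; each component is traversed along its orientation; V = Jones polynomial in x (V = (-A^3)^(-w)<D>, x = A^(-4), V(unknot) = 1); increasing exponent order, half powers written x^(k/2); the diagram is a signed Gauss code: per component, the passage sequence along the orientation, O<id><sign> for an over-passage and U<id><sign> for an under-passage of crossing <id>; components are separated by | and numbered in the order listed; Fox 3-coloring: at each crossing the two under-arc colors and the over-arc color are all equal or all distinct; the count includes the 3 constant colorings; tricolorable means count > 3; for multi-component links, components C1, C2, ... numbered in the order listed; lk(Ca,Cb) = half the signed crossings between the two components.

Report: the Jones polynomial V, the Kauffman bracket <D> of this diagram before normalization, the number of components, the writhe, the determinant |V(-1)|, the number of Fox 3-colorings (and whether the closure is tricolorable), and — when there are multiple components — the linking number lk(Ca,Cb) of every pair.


Jones polynomial: V(x) = -x^(1/2) - x^(3/2) - x^(5/2) + x^(9/2)
<D> = -A^-9 + A^-1 + A^3 + A^7; writhe +3
components 2, writhe +3 (7 crossings)
linking number lk(C1,C2) = 0
3-colorings: 27 of 3^7, det 0 — tricolorable
note: all 2 components of this link are unlinked algebraically


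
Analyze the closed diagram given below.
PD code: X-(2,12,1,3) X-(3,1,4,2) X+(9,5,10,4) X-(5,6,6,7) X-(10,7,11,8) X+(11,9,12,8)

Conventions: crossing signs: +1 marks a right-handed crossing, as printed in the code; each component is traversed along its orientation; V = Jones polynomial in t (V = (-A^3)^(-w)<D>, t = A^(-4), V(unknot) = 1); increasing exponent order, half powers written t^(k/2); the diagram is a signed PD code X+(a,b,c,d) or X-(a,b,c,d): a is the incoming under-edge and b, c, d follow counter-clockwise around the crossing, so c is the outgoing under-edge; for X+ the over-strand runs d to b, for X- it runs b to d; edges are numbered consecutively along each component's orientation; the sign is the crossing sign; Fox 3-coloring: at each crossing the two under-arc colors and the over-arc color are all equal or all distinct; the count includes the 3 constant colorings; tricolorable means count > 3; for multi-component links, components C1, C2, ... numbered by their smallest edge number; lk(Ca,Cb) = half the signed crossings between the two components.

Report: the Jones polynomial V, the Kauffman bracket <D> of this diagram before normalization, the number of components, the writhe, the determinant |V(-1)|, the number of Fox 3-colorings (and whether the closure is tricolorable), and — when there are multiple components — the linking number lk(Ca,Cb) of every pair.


V(t) = -t^(-5/2) - t^(-1/2)
bracket: -A^-4 - A^4, w = -2
2 components, writhe -2, over 6 crossings
lk(C1,C2) = -1
det 2, colorings 3 of 3^6 — not tricolorable
observation: w = -2 (over 6 crossings) is diagram-only; (-A^3)^(2) removes it from V
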